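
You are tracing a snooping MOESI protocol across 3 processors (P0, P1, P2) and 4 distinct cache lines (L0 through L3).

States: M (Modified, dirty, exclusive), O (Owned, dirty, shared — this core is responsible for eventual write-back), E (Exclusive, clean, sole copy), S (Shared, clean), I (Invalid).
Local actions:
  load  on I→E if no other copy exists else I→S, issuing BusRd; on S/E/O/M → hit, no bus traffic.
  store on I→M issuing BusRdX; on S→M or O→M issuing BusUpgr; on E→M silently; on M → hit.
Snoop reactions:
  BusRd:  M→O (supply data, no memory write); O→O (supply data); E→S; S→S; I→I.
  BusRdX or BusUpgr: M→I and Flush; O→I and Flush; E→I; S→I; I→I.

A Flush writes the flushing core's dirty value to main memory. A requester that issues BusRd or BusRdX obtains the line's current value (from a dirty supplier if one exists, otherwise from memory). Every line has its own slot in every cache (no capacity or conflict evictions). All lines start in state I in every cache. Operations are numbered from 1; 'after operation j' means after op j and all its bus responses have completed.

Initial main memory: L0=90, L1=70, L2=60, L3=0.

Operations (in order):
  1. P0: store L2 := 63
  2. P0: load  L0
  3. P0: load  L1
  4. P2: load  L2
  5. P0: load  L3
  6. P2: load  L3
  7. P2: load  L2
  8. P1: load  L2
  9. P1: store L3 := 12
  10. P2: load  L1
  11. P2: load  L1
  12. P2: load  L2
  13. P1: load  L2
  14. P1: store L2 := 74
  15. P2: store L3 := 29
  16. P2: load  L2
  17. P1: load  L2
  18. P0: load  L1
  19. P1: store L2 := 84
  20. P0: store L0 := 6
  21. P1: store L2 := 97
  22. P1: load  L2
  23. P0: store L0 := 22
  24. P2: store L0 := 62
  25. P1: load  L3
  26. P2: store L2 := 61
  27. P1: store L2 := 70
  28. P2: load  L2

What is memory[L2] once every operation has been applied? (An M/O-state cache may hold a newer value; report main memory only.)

step 1: P0: store L2 := 63  ⟶  MII  (L2)  txn=BusRdX  M[L2]=60
step 2: P0: load  L0  ⟶  EII  (L0)  txn=BusRd  M[L0]=90
step 3: P0: load  L1  ⟶  EII  (L1)  txn=BusRd  M[L1]=70
step 4: P2: load  L2  ⟶  OIS  (L2)  txn=BusRd  M[L2]=60
step 5: P0: load  L3  ⟶  EII  (L3)  txn=BusRd  M[L3]=0
step 6: P2: load  L3  ⟶  SIS  (L3)  txn=BusRd  M[L3]=0
step 7: P2: load  L2  ⟶  OIS  (L2)  txn=∅  M[L2]=60
step 8: P1: load  L2  ⟶  OSS  (L2)  txn=BusRd  M[L2]=60
step 9: P1: store L3 := 12  ⟶  IMI  (L3)  txn=BusRdX  M[L3]=0
step 10: P2: load  L1  ⟶  SIS  (L1)  txn=BusRd  M[L1]=70
step 11: P2: load  L1  ⟶  SIS  (L1)  txn=∅  M[L1]=70
step 12: P2: load  L2  ⟶  OSS  (L2)  txn=∅  M[L2]=60
step 13: P1: load  L2  ⟶  OSS  (L2)  txn=∅  M[L2]=60
step 14: P1: store L2 := 74  ⟶  IMI  (L2)  txn=BusUpgr+Flush  M[L2]=63
step 15: P2: store L3 := 29  ⟶  IIM  (L3)  txn=BusRdX+Flush  M[L3]=12
step 16: P2: load  L2  ⟶  IOS  (L2)  txn=BusRd  M[L2]=63
step 17: P1: load  L2  ⟶  IOS  (L2)  txn=∅  M[L2]=63
step 18: P0: load  L1  ⟶  SIS  (L1)  txn=∅  M[L1]=70
step 19: P1: store L2 := 84  ⟶  IMI  (L2)  txn=BusUpgr  M[L2]=63
step 20: P0: store L0 := 6  ⟶  MII  (L0)  txn=∅  M[L0]=90
step 21: P1: store L2 := 97  ⟶  IMI  (L2)  txn=∅  M[L2]=63
step 22: P1: load  L2  ⟶  IMI  (L2)  txn=∅  M[L2]=63
step 23: P0: store L0 := 22  ⟶  MII  (L0)  txn=∅  M[L0]=90
step 24: P2: store L0 := 62  ⟶  IIM  (L0)  txn=BusRdX+Flush  M[L0]=22
step 25: P1: load  L3  ⟶  ISO  (L3)  txn=BusRd  M[L3]=12
step 26: P2: store L2 := 61  ⟶  IIM  (L2)  txn=BusRdX+Flush  M[L2]=97
step 27: P1: store L2 := 70  ⟶  IMI  (L2)  txn=BusRdX+Flush  M[L2]=61
step 28: P2: load  L2  ⟶  IOS  (L2)  txn=BusRd  M[L2]=61

memory[L2] = 61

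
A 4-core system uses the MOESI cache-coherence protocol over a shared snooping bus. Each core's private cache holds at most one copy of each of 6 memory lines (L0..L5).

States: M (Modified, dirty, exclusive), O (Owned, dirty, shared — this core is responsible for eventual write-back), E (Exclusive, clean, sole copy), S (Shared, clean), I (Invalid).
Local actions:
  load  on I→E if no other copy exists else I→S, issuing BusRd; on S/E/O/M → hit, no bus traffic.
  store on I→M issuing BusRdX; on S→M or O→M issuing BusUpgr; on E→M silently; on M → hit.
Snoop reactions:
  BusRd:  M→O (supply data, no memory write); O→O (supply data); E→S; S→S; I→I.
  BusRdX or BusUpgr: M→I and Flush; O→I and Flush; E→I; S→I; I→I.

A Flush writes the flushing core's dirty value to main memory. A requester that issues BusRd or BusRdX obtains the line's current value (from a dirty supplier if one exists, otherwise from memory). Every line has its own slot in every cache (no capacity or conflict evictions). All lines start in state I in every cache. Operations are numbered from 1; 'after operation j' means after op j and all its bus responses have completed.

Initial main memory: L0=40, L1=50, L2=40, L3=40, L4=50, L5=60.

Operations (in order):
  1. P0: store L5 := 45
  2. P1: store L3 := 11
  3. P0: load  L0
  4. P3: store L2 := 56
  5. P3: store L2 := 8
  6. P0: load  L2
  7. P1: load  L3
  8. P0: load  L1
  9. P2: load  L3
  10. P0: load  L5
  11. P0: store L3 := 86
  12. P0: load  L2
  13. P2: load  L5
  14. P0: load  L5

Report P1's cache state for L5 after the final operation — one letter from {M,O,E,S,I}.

state = I

  op1 P0: store L5 := 45 → M/I/I/I on L5; bus BusRdX; mem=60
  op2 P1: store L3 := 11 → I/M/I/I on L3; bus BusRdX; mem=40
  op3 P0: load  L0 → E/I/I/I on L0; bus BusRd; mem=40
  op4 P3: store L2 := 56 → I/I/I/M on L2; bus BusRdX; mem=40
  op5 P3: store L2 := 8 → I/I/I/M on L2; bus (none); mem=40
  op6 P0: load  L2 → S/I/I/O on L2; bus BusRd; mem=40
  op7 P1: load  L3 → I/M/I/I on L3; bus (none); mem=40
  op8 P0: load  L1 → E/I/I/I on L1; bus BusRd; mem=50
  op9 P2: load  L3 → I/O/S/I on L3; bus BusRd; mem=40
  op10 P0: load  L5 → M/I/I/I on L5; bus (none); mem=60
  op11 P0: store L3 := 86 → M/I/I/I on L3; bus BusRdX Flush; mem=11
  op12 P0: load  L2 → S/I/I/O on L2; bus (none); mem=40
  op13 P2: load  L5 → O/I/S/I on L5; bus BusRd; mem=60
  op14 P0: load  L5 → O/I/S/I on L5; bus (none); mem=60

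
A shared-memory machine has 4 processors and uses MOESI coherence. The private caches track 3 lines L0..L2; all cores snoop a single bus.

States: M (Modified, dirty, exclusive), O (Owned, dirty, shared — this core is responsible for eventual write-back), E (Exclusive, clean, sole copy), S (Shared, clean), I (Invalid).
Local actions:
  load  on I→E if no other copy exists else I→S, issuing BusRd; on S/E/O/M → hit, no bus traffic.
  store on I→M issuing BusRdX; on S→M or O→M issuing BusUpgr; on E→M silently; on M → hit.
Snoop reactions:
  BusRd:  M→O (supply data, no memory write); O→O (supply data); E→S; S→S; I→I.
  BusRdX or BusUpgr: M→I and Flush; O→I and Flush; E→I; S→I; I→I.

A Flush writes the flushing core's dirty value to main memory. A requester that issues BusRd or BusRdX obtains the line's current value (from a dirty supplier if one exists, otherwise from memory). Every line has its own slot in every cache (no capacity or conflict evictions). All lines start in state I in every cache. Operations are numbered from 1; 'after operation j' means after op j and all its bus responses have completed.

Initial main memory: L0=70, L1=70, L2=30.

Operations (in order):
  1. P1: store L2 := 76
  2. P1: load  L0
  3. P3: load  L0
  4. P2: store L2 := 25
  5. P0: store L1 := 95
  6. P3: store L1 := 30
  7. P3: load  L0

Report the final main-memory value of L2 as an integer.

step 1: P1: store L2 := 76  ⟶  IMII  (L2)  txn=BusRdX  M[L2]=30
step 2: P1: load  L0  ⟶  IEII  (L0)  txn=BusRd  M[L0]=70
step 3: P3: load  L0  ⟶  ISIS  (L0)  txn=BusRd  M[L0]=70
step 4: P2: store L2 := 25  ⟶  IIMI  (L2)  txn=BusRdX+Flush  M[L2]=76
step 5: P0: store L1 := 95  ⟶  MIII  (L1)  txn=BusRdX  M[L1]=70
step 6: P3: store L1 := 30  ⟶  IIIM  (L1)  txn=BusRdX+Flush  M[L1]=95
step 7: P3: load  L0  ⟶  ISIS  (L0)  txn=∅  M[L0]=70

memory[L2] = 76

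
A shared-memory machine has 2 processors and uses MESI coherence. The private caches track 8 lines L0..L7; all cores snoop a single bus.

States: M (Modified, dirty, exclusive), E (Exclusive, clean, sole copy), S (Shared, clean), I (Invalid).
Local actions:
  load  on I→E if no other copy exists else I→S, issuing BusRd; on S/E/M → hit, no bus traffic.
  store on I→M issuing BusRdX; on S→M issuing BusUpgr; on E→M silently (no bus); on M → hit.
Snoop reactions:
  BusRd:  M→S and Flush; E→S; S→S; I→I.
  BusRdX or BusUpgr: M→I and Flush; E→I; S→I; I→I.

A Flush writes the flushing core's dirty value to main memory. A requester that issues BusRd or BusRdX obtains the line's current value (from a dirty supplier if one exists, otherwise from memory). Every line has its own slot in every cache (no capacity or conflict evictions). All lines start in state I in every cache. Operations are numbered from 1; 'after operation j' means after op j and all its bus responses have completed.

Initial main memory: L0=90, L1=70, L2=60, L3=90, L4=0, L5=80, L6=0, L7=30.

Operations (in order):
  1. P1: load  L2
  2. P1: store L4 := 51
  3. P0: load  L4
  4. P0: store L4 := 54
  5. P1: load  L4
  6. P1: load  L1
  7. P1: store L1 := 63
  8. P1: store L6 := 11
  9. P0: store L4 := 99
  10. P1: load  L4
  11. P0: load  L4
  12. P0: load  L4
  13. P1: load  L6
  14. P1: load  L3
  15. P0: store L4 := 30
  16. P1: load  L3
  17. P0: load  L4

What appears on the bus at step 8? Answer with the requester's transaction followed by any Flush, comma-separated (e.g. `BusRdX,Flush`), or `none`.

bus = BusRdX

[1] P1: load  L2 | P0:I, P1:E(60) | bus: BusRd
[2] P1: store L4 := 51 | P0:I, P1:M(51) | bus: BusRdX
[3] P0: load  L4 | P0:S(51), P1:S(51) | bus: BusRd,Flush
[4] P0: store L4 := 54 | P0:M(54), P1:I | bus: BusUpgr
[5] P1: load  L4 | P0:S(54), P1:S(54) | bus: BusRd,Flush
[6] P1: load  L1 | P0:I, P1:E(70) | bus: BusRd
[7] P1: store L1 := 63 | P0:I, P1:M(63) | bus: none
[8] P1: store L6 := 11 | P0:I, P1:M(11) | bus: BusRdX
[9] P0: store L4 := 99 | P0:M(99), P1:I | bus: BusUpgr
[10] P1: load  L4 | P0:S(99), P1:S(99) | bus: BusRd,Flush
[11] P0: load  L4 | P0:S(99), P1:S(99) | bus: none
[12] P0: load  L4 | P0:S(99), P1:S(99) | bus: none
[13] P1: load  L6 | P0:I, P1:M(11) | bus: none
[14] P1: load  L3 | P0:I, P1:E(90) | bus: BusRd
[15] P0: store L4 := 30 | P0:M(30), P1:I | bus: BusUpgr
[16] P1: load  L3 | P0:I, P1:E(90) | bus: none
[17] P0: load  L4 | P0:M(30), P1:I | bus: none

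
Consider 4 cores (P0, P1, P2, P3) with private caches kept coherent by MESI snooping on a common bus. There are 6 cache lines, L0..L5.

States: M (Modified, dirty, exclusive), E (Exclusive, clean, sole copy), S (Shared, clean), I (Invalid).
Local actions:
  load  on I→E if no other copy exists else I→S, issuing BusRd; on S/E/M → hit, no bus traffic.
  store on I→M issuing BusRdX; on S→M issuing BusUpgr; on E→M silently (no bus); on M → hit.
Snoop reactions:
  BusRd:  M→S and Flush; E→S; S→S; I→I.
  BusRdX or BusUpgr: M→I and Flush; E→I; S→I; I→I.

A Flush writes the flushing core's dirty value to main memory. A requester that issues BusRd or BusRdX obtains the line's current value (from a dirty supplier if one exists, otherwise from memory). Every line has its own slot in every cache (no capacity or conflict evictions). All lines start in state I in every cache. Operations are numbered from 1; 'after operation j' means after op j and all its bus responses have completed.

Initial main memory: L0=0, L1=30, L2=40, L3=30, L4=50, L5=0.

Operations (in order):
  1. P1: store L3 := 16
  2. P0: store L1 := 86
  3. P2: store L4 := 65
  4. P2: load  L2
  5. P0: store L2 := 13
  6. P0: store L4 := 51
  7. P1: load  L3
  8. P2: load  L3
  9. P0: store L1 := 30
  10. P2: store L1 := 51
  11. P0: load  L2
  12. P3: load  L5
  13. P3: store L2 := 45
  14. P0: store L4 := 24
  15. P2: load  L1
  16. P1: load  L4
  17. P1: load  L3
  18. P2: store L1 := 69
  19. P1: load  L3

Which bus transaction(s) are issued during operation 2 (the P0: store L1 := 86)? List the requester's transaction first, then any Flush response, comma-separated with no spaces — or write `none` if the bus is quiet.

  op1 P1: store L3 := 16 → I/M/I/I on L3; bus BusRdX; mem=30
  op2 P0: store L1 := 86 → M/I/I/I on L1; bus BusRdX; mem=30
  op3 P2: store L4 := 65 → I/I/M/I on L4; bus BusRdX; mem=50
  op4 P2: load  L2 → I/I/E/I on L2; bus BusRd; mem=40
  op5 P0: store L2 := 13 → M/I/I/I on L2; bus BusRdX; mem=40
  op6 P0: store L4 := 51 → M/I/I/I on L4; bus BusRdX Flush; mem=65
  op7 P1: load  L3 → I/M/I/I on L3; bus (none); mem=30
  op8 P2: load  L3 → I/S/S/I on L3; bus BusRd Flush; mem=16
  op9 P0: store L1 := 30 → M/I/I/I on L1; bus (none); mem=30
  op10 P2: store L1 := 51 → I/I/M/I on L1; bus BusRdX Flush; mem=30
  op11 P0: load  L2 → M/I/I/I on L2; bus (none); mem=40
  op12 P3: load  L5 → I/I/I/E on L5; bus BusRd; mem=0
  op13 P3: store L2 := 45 → I/I/I/M on L2; bus BusRdX Flush; mem=13
  op14 P0: store L4 := 24 → M/I/I/I on L4; bus (none); mem=65
  op15 P2: load  L1 → I/I/M/I on L1; bus (none); mem=30
  op16 P1: load  L4 → S/S/I/I on L4; bus BusRd Flush; mem=24
  op17 P1: load  L3 → I/S/S/I on L3; bus (none); mem=16
  op18 P2: store L1 := 69 → I/I/M/I on L1; bus (none); mem=30
  op19 P1: load  L3 → I/S/S/I on L3; bus (none); mem=16

bus = BusRdX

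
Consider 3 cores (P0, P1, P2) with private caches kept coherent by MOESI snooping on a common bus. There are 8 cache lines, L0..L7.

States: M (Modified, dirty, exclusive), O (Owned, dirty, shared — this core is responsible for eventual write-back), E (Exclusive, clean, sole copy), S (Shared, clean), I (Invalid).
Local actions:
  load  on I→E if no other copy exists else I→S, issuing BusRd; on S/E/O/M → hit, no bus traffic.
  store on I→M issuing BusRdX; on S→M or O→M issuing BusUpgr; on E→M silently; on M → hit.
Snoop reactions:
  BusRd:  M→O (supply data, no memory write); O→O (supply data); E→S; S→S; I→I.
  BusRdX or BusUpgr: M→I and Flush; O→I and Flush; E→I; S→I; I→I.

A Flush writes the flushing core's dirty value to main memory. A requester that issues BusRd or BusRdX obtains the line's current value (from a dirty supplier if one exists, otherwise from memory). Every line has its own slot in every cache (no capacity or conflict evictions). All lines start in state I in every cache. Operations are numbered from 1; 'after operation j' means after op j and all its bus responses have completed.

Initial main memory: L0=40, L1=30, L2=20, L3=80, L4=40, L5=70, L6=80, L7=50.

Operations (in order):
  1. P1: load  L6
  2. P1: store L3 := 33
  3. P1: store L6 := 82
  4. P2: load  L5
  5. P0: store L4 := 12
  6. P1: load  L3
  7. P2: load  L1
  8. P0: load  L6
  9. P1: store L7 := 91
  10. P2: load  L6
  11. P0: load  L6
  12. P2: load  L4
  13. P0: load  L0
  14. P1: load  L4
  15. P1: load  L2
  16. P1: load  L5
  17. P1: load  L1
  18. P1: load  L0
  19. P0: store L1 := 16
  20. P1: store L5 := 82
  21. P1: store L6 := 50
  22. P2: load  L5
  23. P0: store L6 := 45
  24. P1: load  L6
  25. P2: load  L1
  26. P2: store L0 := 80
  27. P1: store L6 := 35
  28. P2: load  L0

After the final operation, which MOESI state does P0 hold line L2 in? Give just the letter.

[1] P1: load  L6 | P0:I, P1:E(80), P2:I | bus: BusRd
[2] P1: store L3 := 33 | P0:I, P1:M(33), P2:I | bus: BusRdX
[3] P1: store L6 := 82 | P0:I, P1:M(82), P2:I | bus: none
[4] P2: load  L5 | P0:I, P1:I, P2:E(70) | bus: BusRd
[5] P0: store L4 := 12 | P0:M(12), P1:I, P2:I | bus: BusRdX
[6] P1: load  L3 | P0:I, P1:M(33), P2:I | bus: none
[7] P2: load  L1 | P0:I, P1:I, P2:E(30) | bus: BusRd
[8] P0: load  L6 | P0:S(82), P1:O(82), P2:I | bus: BusRd
[9] P1: store L7 := 91 | P0:I, P1:M(91), P2:I | bus: BusRdX
[10] P2: load  L6 | P0:S(82), P1:O(82), P2:S(82) | bus: BusRd
[11] P0: load  L6 | P0:S(82), P1:O(82), P2:S(82) | bus: none
[12] P2: load  L4 | P0:O(12), P1:I, P2:S(12) | bus: BusRd
[13] P0: load  L0 | P0:E(40), P1:I, P2:I | bus: BusRd
[14] P1: load  L4 | P0:O(12), P1:S(12), P2:S(12) | bus: BusRd
[15] P1: load  L2 | P0:I, P1:E(20), P2:I | bus: BusRd
[16] P1: load  L5 | P0:I, P1:S(70), P2:S(70) | bus: BusRd
[17] P1: load  L1 | P0:I, P1:S(30), P2:S(30) | bus: BusRd
[18] P1: load  L0 | P0:S(40), P1:S(40), P2:I | bus: BusRd
[19] P0: store L1 := 16 | P0:M(16), P1:I, P2:I | bus: BusRdX
[20] P1: store L5 := 82 | P0:I, P1:M(82), P2:I | bus: BusUpgr
[21] P1: store L6 := 50 | P0:I, P1:M(50), P2:I | bus: BusUpgr
[22] P2: load  L5 | P0:I, P1:O(82), P2:S(82) | bus: BusRd
[23] P0: store L6 := 45 | P0:M(45), P1:I, P2:I | bus: BusRdX,Flush
[24] P1: load  L6 | P0:O(45), P1:S(45), P2:I | bus: BusRd
[25] P2: load  L1 | P0:O(16), P1:I, P2:S(16) | bus: BusRd
[26] P2: store L0 := 80 | P0:I, P1:I, P2:M(80) | bus: BusRdX
[27] P1: store L6 := 35 | P0:I, P1:M(35), P2:I | bus: BusUpgr,Flush
[28] P2: load  L0 | P0:I, P1:I, P2:M(80) | bus: none

state = I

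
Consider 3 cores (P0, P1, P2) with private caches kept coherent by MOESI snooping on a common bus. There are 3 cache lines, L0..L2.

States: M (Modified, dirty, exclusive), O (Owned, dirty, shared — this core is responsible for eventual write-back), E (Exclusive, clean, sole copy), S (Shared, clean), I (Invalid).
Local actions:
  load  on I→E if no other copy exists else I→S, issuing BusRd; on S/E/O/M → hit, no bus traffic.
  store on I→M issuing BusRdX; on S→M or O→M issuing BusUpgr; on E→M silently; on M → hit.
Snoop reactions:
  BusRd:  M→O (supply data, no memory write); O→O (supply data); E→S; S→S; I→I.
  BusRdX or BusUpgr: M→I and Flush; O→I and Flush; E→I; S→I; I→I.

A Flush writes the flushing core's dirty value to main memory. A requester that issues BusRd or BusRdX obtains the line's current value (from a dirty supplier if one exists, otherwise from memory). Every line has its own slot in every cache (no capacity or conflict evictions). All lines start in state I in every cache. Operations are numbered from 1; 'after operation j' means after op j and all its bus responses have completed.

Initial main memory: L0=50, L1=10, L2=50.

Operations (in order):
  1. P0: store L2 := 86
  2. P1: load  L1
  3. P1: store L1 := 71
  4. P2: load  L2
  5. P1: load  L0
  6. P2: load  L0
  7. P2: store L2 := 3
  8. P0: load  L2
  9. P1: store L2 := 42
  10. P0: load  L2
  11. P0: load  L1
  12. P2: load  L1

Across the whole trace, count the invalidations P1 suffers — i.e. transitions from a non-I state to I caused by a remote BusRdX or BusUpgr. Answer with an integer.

[1] P0: store L2 := 86 | P0:M(86), P1:I, P2:I | bus: BusRdX
[2] P1: load  L1 | P0:I, P1:E(10), P2:I | bus: BusRd
[3] P1: store L1 := 71 | P0:I, P1:M(71), P2:I | bus: none
[4] P2: load  L2 | P0:O(86), P1:I, P2:S(86) | bus: BusRd
[5] P1: load  L0 | P0:I, P1:E(50), P2:I | bus: BusRd
[6] P2: load  L0 | P0:I, P1:S(50), P2:S(50) | bus: BusRd
[7] P2: store L2 := 3 | P0:I, P1:I, P2:M(3) | bus: BusUpgr,Flush
[8] P0: load  L2 | P0:S(3), P1:I, P2:O(3) | bus: BusRd
[9] P1: store L2 := 42 | P0:I, P1:M(42), P2:I | bus: BusRdX,Flush
[10] P0: load  L2 | P0:S(42), P1:O(42), P2:I | bus: BusRd
[11] P0: load  L1 | P0:S(71), P1:O(71), P2:I | bus: BusRd
[12] P2: load  L1 | P0:S(71), P1:O(71), P2:S(71) | bus: BusRd

invalidations = 0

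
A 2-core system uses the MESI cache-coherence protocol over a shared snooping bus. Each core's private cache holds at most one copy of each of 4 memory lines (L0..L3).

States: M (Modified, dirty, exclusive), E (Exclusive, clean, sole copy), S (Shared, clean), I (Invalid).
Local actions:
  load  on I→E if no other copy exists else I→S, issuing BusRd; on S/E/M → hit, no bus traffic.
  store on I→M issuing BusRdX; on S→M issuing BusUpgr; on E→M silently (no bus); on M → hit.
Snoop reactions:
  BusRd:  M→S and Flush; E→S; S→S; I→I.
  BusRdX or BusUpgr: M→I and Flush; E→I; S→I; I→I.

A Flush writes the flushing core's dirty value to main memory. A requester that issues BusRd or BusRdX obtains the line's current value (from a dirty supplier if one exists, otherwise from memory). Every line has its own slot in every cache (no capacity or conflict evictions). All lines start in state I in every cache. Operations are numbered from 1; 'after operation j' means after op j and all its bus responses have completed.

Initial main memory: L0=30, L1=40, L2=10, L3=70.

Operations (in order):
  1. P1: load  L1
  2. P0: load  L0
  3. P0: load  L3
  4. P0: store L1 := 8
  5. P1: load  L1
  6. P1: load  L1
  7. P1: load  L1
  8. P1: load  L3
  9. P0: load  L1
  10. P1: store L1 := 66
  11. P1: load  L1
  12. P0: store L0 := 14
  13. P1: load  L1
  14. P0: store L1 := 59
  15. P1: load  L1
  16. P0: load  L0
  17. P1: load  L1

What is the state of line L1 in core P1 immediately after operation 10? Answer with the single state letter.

step 1: P1: load  L1  ⟶  IE  (L1)  txn=BusRd  M[L1]=40
step 2: P0: load  L0  ⟶  EI  (L0)  txn=BusRd  M[L0]=30
step 3: P0: load  L3  ⟶  EI  (L3)  txn=BusRd  M[L3]=70
step 4: P0: store L1 := 8  ⟶  MI  (L1)  txn=BusRdX  M[L1]=40
step 5: P1: load  L1  ⟶  SS  (L1)  txn=BusRd+Flush  M[L1]=8
step 6: P1: load  L1  ⟶  SS  (L1)  txn=∅  M[L1]=8
step 7: P1: load  L1  ⟶  SS  (L1)  txn=∅  M[L1]=8
step 8: P1: load  L3  ⟶  SS  (L3)  txn=BusRd  M[L3]=70
step 9: P0: load  L1  ⟶  SS  (L1)  txn=∅  M[L1]=8
step 10: P1: store L1 := 66  ⟶  IM  (L1)  txn=BusUpgr  M[L1]=8
step 11: P1: load  L1  ⟶  IM  (L1)  txn=∅  M[L1]=8
step 12: P0: store L0 := 14  ⟶  MI  (L0)  txn=∅  M[L0]=30
step 13: P1: load  L1  ⟶  IM  (L1)  txn=∅  M[L1]=8
step 14: P0: store L1 := 59  ⟶  MI  (L1)  txn=BusRdX+Flush  M[L1]=66
step 15: P1: load  L1  ⟶  SS  (L1)  txn=BusRd+Flush  M[L1]=59
step 16: P0: load  L0  ⟶  MI  (L0)  txn=∅  M[L0]=30
step 17: P1: load  L1  ⟶  SS  (L1)  txn=∅  M[L1]=59

state = M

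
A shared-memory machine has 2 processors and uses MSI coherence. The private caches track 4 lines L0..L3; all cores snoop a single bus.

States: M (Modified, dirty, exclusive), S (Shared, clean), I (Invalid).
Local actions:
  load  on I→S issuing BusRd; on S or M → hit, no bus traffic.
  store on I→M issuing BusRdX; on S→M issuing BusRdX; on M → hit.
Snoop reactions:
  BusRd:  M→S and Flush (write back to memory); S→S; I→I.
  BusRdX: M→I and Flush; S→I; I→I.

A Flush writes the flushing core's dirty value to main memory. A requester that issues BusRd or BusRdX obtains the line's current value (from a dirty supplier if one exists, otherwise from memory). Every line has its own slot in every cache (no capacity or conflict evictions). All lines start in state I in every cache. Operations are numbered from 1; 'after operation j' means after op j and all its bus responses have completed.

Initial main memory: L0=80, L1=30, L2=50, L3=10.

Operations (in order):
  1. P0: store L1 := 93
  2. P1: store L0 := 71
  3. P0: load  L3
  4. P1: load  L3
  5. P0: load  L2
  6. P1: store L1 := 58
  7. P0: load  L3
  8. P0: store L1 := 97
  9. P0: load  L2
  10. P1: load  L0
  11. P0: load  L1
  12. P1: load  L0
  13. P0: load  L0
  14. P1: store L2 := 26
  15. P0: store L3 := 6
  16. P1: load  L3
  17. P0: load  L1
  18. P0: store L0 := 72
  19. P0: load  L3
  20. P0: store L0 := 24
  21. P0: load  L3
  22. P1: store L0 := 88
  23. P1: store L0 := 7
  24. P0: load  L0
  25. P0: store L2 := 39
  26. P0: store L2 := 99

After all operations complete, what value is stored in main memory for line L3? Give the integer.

  op1 P0: store L1 := 93 → M/I on L1; bus BusRdX; mem=30
  op2 P1: store L0 := 71 → I/M on L0; bus BusRdX; mem=80
  op3 P0: load  L3 → S/I on L3; bus BusRd; mem=10
  op4 P1: load  L3 → S/S on L3; bus BusRd; mem=10
  op5 P0: load  L2 → S/I on L2; bus BusRd; mem=50
  op6 P1: store L1 := 58 → I/M on L1; bus BusRdX Flush; mem=93
  op7 P0: load  L3 → S/S on L3; bus (none); mem=10
  op8 P0: store L1 := 97 → M/I on L1; bus BusRdX Flush; mem=58
  op9 P0: load  L2 → S/I on L2; bus (none); mem=50
  op10 P1: load  L0 → I/M on L0; bus (none); mem=80
  op11 P0: load  L1 → M/I on L1; bus (none); mem=58
  op12 P1: load  L0 → I/M on L0; bus (none); mem=80
  op13 P0: load  L0 → S/S on L0; bus BusRd Flush; mem=71
  op14 P1: store L2 := 26 → I/M on L2; bus BusRdX; mem=50
  op15 P0: store L3 := 6 → M/I on L3; bus BusRdX; mem=10
  op16 P1: load  L3 → S/S on L3; bus BusRd Flush; mem=6
  op17 P0: load  L1 → M/I on L1; bus (none); mem=58
  op18 P0: store L0 := 72 → M/I on L0; bus BusRdX; mem=71
  op19 P0: load  L3 → S/S on L3; bus (none); mem=6
  op20 P0: store L0 := 24 → M/I on L0; bus (none); mem=71
  op21 P0: load  L3 → S/S on L3; bus (none); mem=6
  op22 P1: store L0 := 88 → I/M on L0; bus BusRdX Flush; mem=24
  op23 P1: store L0 := 7 → I/M on L0; bus (none); mem=24
  op24 P0: load  L0 → S/S on L0; bus BusRd Flush; mem=7
  op25 P0: store L2 := 39 → M/I on L2; bus BusRdX Flush; mem=26
  op26 P0: store L2 := 99 → M/I on L2; bus (none); mem=26

memory[L3] = 6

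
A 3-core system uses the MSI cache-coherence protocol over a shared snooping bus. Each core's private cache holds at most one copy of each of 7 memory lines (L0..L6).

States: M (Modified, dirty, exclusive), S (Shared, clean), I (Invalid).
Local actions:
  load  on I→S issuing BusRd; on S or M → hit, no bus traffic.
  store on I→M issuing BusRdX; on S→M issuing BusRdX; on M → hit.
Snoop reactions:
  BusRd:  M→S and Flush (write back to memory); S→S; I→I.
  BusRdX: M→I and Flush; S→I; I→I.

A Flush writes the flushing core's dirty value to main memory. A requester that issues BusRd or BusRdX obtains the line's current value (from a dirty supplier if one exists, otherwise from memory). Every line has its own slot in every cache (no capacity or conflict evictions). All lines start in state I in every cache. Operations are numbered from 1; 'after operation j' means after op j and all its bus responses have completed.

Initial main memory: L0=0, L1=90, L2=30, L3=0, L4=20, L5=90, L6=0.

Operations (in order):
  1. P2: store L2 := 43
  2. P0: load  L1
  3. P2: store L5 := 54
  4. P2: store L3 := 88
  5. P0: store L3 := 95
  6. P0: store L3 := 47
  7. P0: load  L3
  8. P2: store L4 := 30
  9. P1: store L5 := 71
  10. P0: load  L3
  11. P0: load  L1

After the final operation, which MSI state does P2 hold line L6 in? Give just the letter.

state = I

[1] P2: store L2 := 43 | P0:I, P1:I, P2:M(43) | bus: BusRdX
[2] P0: load  L1 | P0:S(90), P1:I, P2:I | bus: BusRd
[3] P2: store L5 := 54 | P0:I, P1:I, P2:M(54) | bus: BusRdX
[4] P2: store L3 := 88 | P0:I, P1:I, P2:M(88) | bus: BusRdX
[5] P0: store L3 := 95 | P0:M(95), P1:I, P2:I | bus: BusRdX,Flush
[6] P0: store L3 := 47 | P0:M(47), P1:I, P2:I | bus: none
[7] P0: load  L3 | P0:M(47), P1:I, P2:I | bus: none
[8] P2: store L4 := 30 | P0:I, P1:I, P2:M(30) | bus: BusRdX
[9] P1: store L5 := 71 | P0:I, P1:M(71), P2:I | bus: BusRdX,Flush
[10] P0: load  L3 | P0:M(47), P1:I, P2:I | bus: none
[11] P0: load  L1 | P0:S(90), P1:I, P2:I | bus: none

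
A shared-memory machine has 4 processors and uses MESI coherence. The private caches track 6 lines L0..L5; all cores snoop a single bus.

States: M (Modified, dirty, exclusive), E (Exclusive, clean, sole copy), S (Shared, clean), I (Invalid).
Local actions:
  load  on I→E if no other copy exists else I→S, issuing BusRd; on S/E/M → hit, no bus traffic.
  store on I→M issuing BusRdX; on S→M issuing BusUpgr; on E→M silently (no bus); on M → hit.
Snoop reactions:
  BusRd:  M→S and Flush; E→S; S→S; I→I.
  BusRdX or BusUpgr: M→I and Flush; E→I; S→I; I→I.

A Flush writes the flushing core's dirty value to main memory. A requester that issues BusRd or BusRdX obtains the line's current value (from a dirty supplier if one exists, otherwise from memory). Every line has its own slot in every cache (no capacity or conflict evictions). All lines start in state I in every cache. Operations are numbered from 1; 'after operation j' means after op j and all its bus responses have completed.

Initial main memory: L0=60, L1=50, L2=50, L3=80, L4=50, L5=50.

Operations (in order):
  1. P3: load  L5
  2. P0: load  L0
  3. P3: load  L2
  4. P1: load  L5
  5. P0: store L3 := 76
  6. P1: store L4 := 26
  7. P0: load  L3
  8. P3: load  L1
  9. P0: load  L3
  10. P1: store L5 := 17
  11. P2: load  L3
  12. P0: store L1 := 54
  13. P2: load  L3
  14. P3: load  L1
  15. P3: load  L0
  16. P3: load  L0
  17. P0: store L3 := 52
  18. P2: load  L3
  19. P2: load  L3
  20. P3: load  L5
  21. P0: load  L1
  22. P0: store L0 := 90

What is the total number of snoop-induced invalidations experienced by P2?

invalidations = 1

[1] P3: load  L5 | P0:I, P1:I, P2:I, P3:E(50) | bus: BusRd
[2] P0: load  L0 | P0:E(60), P1:I, P2:I, P3:I | bus: BusRd
[3] P3: load  L2 | P0:I, P1:I, P2:I, P3:E(50) | bus: BusRd
[4] P1: load  L5 | P0:I, P1:S(50), P2:I, P3:S(50) | bus: BusRd
[5] P0: store L3 := 76 | P0:M(76), P1:I, P2:I, P3:I | bus: BusRdX
[6] P1: store L4 := 26 | P0:I, P1:M(26), P2:I, P3:I | bus: BusRdX
[7] P0: load  L3 | P0:M(76), P1:I, P2:I, P3:I | bus: none
[8] P3: load  L1 | P0:I, P1:I, P2:I, P3:E(50) | bus: BusRd
[9] P0: load  L3 | P0:M(76), P1:I, P2:I, P3:I | bus: none
[10] P1: store L5 := 17 | P0:I, P1:M(17), P2:I, P3:I | bus: BusUpgr
[11] P2: load  L3 | P0:S(76), P1:I, P2:S(76), P3:I | bus: BusRd,Flush
[12] P0: store L1 := 54 | P0:M(54), P1:I, P2:I, P3:I | bus: BusRdX
[13] P2: load  L3 | P0:S(76), P1:I, P2:S(76), P3:I | bus: none
[14] P3: load  L1 | P0:S(54), P1:I, P2:I, P3:S(54) | bus: BusRd,Flush
[15] P3: load  L0 | P0:S(60), P1:I, P2:I, P3:S(60) | bus: BusRd
[16] P3: load  L0 | P0:S(60), P1:I, P2:I, P3:S(60) | bus: none
[17] P0: store L3 := 52 | P0:M(52), P1:I, P2:I, P3:I | bus: BusUpgr
[18] P2: load  L3 | P0:S(52), P1:I, P2:S(52), P3:I | bus: BusRd,Flush
[19] P2: load  L3 | P0:S(52), P1:I, P2:S(52), P3:I | bus: none
[20] P3: load  L5 | P0:I, P1:S(17), P2:I, P3:S(17) | bus: BusRd,Flush
[21] P0: load  L1 | P0:S(54), P1:I, P2:I, P3:S(54) | bus: none
[22] P0: store L0 := 90 | P0:M(90), P1:I, P2:I, P3:I | bus: BusUpgr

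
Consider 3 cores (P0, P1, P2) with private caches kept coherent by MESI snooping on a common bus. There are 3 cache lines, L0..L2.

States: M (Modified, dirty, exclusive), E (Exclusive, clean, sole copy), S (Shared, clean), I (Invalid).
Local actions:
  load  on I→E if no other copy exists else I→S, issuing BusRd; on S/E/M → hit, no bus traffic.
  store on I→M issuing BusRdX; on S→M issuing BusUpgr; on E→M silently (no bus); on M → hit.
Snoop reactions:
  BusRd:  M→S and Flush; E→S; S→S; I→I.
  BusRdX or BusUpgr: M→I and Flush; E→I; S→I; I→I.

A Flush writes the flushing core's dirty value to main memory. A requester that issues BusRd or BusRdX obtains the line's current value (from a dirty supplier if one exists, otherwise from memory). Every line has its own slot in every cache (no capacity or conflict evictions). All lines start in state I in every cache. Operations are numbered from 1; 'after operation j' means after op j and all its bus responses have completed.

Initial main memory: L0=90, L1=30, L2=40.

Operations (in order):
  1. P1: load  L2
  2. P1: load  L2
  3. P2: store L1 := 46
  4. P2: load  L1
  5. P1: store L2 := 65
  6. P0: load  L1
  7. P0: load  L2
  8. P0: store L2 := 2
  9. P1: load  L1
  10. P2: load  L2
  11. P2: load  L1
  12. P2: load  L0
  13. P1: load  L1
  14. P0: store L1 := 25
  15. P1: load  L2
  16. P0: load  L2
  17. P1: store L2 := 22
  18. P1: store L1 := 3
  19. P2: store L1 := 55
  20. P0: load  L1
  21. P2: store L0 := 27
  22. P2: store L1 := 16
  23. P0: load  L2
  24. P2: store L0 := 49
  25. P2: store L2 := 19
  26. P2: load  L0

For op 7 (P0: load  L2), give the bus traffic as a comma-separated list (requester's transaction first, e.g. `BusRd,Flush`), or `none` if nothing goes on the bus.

[1] P1: load  L2 | P0:I, P1:E(40), P2:I | bus: BusRd
[2] P1: load  L2 | P0:I, P1:E(40), P2:I | bus: none
[3] P2: store L1 := 46 | P0:I, P1:I, P2:M(46) | bus: BusRdX
[4] P2: load  L1 | P0:I, P1:I, P2:M(46) | bus: none
[5] P1: store L2 := 65 | P0:I, P1:M(65), P2:I | bus: none
[6] P0: load  L1 | P0:S(46), P1:I, P2:S(46) | bus: BusRd,Flush
[7] P0: load  L2 | P0:S(65), P1:S(65), P2:I | bus: BusRd,Flush
[8] P0: store L2 := 2 | P0:M(2), P1:I, P2:I | bus: BusUpgr
[9] P1: load  L1 | P0:S(46), P1:S(46), P2:S(46) | bus: BusRd
[10] P2: load  L2 | P0:S(2), P1:I, P2:S(2) | bus: BusRd,Flush
[11] P2: load  L1 | P0:S(46), P1:S(46), P2:S(46) | bus: none
[12] P2: load  L0 | P0:I, P1:I, P2:E(90) | bus: BusRd
[13] P1: load  L1 | P0:S(46), P1:S(46), P2:S(46) | bus: none
[14] P0: store L1 := 25 | P0:M(25), P1:I, P2:I | bus: BusUpgr
[15] P1: load  L2 | P0:S(2), P1:S(2), P2:S(2) | bus: BusRd
[16] P0: load  L2 | P0:S(2), P1:S(2), P2:S(2) | bus: none
[17] P1: store L2 := 22 | P0:I, P1:M(22), P2:I | bus: BusUpgr
[18] P1: store L1 := 3 | P0:I, P1:M(3), P2:I | bus: BusRdX,Flush
[19] P2: store L1 := 55 | P0:I, P1:I, P2:M(55) | bus: BusRdX,Flush
[20] P0: load  L1 | P0:S(55), P1:I, P2:S(55) | bus: BusRd,Flush
[21] P2: store L0 := 27 | P0:I, P1:I, P2:M(27) | bus: none
[22] P2: store L1 := 16 | P0:I, P1:I, P2:M(16) | bus: BusUpgr
[23] P0: load  L2 | P0:S(22), P1:S(22), P2:I | bus: BusRd,Flush
[24] P2: store L0 := 49 | P0:I, P1:I, P2:M(49) | bus: none
[25] P2: store L2 := 19 | P0:I, P1:I, P2:M(19) | bus: BusRdX
[26] P2: load  L0 | P0:I, P1:I, P2:M(49) | bus: none

bus = BusRd,Flush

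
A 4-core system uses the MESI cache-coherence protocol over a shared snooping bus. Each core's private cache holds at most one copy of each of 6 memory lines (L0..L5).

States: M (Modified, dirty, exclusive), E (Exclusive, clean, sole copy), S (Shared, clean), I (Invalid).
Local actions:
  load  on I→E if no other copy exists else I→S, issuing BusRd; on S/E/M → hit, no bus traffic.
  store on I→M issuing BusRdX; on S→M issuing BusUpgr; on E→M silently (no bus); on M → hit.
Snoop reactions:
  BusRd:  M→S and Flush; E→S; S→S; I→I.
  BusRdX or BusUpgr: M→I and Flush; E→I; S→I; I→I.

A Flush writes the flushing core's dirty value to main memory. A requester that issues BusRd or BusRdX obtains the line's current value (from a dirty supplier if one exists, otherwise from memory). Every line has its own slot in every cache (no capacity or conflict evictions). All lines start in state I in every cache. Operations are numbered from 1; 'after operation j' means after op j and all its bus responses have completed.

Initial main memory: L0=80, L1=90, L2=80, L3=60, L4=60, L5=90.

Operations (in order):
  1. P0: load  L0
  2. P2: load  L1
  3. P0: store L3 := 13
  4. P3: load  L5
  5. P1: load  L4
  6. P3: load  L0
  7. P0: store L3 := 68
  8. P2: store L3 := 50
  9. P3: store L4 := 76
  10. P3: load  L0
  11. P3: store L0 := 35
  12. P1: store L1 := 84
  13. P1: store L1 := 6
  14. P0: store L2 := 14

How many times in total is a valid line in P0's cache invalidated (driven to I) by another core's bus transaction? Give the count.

[1] P0: load  L0 | P0:E(80), P1:I, P2:I, P3:I | bus: BusRd
[2] P2: load  L1 | P0:I, P1:I, P2:E(90), P3:I | bus: BusRd
[3] P0: store L3 := 13 | P0:M(13), P1:I, P2:I, P3:I | bus: BusRdX
[4] P3: load  L5 | P0:I, P1:I, P2:I, P3:E(90) | bus: BusRd
[5] P1: load  L4 | P0:I, P1:E(60), P2:I, P3:I | bus: BusRd
[6] P3: load  L0 | P0:S(80), P1:I, P2:I, P3:S(80) | bus: BusRd
[7] P0: store L3 := 68 | P0:M(68), P1:I, P2:I, P3:I | bus: none
[8] P2: store L3 := 50 | P0:I, P1:I, P2:M(50), P3:I | bus: BusRdX,Flush
[9] P3: store L4 := 76 | P0:I, P1:I, P2:I, P3:M(76) | bus: BusRdX
[10] P3: load  L0 | P0:S(80), P1:I, P2:I, P3:S(80) | bus: none
[11] P3: store L0 := 35 | P0:I, P1:I, P2:I, P3:M(35) | bus: BusUpgr
[12] P1: store L1 := 84 | P0:I, P1:M(84), P2:I, P3:I | bus: BusRdX
[13] P1: store L1 := 6 | P0:I, P1:M(6), P2:I, P3:I | bus: none
[14] P0: store L2 := 14 | P0:M(14), P1:I, P2:I, P3:I | bus: BusRdX

invalidations = 2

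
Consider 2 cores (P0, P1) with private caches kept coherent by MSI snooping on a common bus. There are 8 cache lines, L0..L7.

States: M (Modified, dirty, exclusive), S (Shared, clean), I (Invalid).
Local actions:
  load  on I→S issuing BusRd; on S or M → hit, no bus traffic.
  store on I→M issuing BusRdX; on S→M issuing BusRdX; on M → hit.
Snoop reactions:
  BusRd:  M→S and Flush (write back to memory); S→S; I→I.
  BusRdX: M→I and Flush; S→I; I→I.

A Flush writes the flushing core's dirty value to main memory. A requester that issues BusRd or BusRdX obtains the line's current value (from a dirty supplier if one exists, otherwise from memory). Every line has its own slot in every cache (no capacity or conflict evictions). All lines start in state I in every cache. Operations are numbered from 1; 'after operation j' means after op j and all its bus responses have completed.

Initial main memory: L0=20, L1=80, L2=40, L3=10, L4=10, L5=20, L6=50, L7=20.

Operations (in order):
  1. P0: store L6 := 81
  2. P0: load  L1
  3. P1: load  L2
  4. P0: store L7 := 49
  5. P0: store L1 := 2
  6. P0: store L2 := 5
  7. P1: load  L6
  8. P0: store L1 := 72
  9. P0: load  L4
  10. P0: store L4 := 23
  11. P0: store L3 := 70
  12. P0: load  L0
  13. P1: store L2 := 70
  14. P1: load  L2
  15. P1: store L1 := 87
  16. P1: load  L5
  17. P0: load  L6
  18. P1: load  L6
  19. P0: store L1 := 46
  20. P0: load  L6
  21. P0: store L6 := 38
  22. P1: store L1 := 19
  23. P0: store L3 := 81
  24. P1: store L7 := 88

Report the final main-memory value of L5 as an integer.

memory[L5] = 20

1. P0: store L6 := 81  bus=[BusRdX]  L6: P0=M P1=I  mem[L6]=50
2. P0: load  L1  bus=[BusRd]  L1: P0=S P1=I  mem[L1]=80
3. P1: load  L2  bus=[BusRd]  L2: P0=I P1=S  mem[L2]=40
4. P0: store L7 := 49  bus=[BusRdX]  L7: P0=M P1=I  mem[L7]=20
5. P0: store L1 := 2  bus=[BusRdX]  L1: P0=M P1=I  mem[L1]=80
6. P0: store L2 := 5  bus=[BusRdX]  L2: P0=M P1=I  mem[L2]=40
7. P1: load  L6  bus=[BusRd,Flush]  L6: P0=S P1=S  mem[L6]=81
8. P0: store L1 := 72  bus=[-]  L1: P0=M P1=I  mem[L1]=80
9. P0: load  L4  bus=[BusRd]  L4: P0=S P1=I  mem[L4]=10
10. P0: store L4 := 23  bus=[BusRdX]  L4: P0=M P1=I  mem[L4]=10
11. P0: store L3 := 70  bus=[BusRdX]  L3: P0=M P1=I  mem[L3]=10
12. P0: load  L0  bus=[BusRd]  L0: P0=S P1=I  mem[L0]=20
13. P1: store L2 := 70  bus=[BusRdX,Flush]  L2: P0=I P1=M  mem[L2]=5
14. P1: load  L2  bus=[-]  L2: P0=I P1=M  mem[L2]=5
15. P1: store L1 := 87  bus=[BusRdX,Flush]  L1: P0=I P1=M  mem[L1]=72
16. P1: load  L5  bus=[BusRd]  L5: P0=I P1=S  mem[L5]=20
17. P0: load  L6  bus=[-]  L6: P0=S P1=S  mem[L6]=81
18. P1: load  L6  bus=[-]  L6: P0=S P1=S  mem[L6]=81
19. P0: store L1 := 46  bus=[BusRdX,Flush]  L1: P0=M P1=I  mem[L1]=87
20. P0: load  L6  bus=[-]  L6: P0=S P1=S  mem[L6]=81
21. P0: store L6 := 38  bus=[BusRdX]  L6: P0=M P1=I  mem[L6]=81
22. P1: store L1 := 19  bus=[BusRdX,Flush]  L1: P0=I P1=M  mem[L1]=46
23. P0: store L3 := 81  bus=[-]  L3: P0=M P1=I  mem[L3]=10
24. P1: store L7 := 88  bus=[BusRdX,Flush]  L7: P0=I P1=M  mem[L7]=49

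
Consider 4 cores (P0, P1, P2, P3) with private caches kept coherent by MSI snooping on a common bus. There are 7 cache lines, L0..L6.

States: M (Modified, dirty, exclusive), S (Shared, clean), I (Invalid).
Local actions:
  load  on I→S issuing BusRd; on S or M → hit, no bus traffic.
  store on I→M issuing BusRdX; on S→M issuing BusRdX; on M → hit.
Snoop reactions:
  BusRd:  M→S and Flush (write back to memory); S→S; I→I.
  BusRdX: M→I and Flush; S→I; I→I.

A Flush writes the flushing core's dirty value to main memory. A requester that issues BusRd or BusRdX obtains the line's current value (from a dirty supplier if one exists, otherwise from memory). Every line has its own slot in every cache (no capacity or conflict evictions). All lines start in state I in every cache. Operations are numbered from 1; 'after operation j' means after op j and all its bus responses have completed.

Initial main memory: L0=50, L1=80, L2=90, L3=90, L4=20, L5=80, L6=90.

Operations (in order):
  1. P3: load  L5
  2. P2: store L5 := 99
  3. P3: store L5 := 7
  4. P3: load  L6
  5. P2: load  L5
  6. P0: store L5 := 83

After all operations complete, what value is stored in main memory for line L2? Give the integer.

memory[L2] = 90

step 1: P3: load  L5  ⟶  IIIS  (L5)  txn=BusRd  M[L5]=80
step 2: P2: store L5 := 99  ⟶  IIMI  (L5)  txn=BusRdX  M[L5]=80
step 3: P3: store L5 := 7  ⟶  IIIM  (L5)  txn=BusRdX+Flush  M[L5]=99
step 4: P3: load  L6  ⟶  IIIS  (L6)  txn=BusRd  M[L6]=90
step 5: P2: load  L5  ⟶  IISS  (L5)  txn=BusRd+Flush  M[L5]=7
step 6: P0: store L5 := 83  ⟶  MIII  (L5)  txn=BusRdX  M[L5]=7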